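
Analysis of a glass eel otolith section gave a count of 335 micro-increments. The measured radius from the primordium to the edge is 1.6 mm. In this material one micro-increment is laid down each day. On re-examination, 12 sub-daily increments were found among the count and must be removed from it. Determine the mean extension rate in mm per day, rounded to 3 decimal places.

Adjusted count: 335 − 12 = 323 micro-increments.
1.6 mm over 323 days gives 1.6 / 323 ≈ 0.005 mm per day.

0.005 mm per day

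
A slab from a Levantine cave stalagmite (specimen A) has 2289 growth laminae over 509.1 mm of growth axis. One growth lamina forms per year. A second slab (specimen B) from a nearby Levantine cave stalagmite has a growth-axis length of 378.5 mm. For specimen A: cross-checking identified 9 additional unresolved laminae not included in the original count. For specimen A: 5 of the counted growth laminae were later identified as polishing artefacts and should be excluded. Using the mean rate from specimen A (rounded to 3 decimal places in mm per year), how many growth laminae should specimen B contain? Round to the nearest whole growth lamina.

1705 growth laminae

Specimen A: true growth lamina count = 2289 − 5 + 9 = 2293.
A: Mean rate = 509.1 mm / 2293 years ≈ 0.222 mm/yr.
B spans 378.5 / 0.222 = 1704.95 years ≈ 1705 growth laminae.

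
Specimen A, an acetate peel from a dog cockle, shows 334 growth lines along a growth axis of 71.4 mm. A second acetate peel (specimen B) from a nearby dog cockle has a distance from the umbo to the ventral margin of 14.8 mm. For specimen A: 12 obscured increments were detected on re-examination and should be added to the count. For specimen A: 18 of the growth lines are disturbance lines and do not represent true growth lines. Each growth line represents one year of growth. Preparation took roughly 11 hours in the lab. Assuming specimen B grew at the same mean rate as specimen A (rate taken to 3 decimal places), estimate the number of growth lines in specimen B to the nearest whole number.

Specimen A: true growth line count = 334 − 18 + 12 = 328.
A: Extension rate ≈ 71.4 / 328 = 0.218 mm per year.
Specimen B: 14.8 mm / 0.218 mm per year = 67.89 years ≈ 68 growth lines.

68 growth lines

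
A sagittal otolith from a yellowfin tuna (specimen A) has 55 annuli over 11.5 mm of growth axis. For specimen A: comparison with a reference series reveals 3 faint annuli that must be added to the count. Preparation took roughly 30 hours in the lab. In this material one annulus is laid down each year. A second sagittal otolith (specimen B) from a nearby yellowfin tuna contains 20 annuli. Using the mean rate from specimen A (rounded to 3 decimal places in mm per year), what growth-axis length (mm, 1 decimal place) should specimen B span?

4.0 mm

Specimen A: adjusted count: 55 + 3 = 58 annuli.
A: Mean rate = 11.5 mm / 58 years ≈ 0.198 mm/year.
For B, 0.198 mm/year × 20 years = 4.0 mm.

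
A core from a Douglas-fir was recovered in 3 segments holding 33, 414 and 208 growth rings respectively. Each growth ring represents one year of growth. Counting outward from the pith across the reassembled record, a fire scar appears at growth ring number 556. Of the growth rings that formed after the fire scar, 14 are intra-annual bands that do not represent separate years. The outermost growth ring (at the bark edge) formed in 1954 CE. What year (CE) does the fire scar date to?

Total growth rings = 33 + 414 + 208 = 655.
The fire scar sits at growth ring 556 from the pith, so 655 − 556 = 99 growth rings formed after it.
99 − 14 false = 85 true growth rings after the fire scar.
1954 − 85 = 1869 CE.

1869 CE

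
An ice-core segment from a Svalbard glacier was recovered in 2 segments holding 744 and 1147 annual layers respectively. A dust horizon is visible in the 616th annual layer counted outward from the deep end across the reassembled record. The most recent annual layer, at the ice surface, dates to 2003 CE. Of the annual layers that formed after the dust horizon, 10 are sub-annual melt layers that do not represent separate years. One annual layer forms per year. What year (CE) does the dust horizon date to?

Total annual layers = 744 + 1147 = 1891.
Between annual layer 616 and the ice surface there are 1891 − 616 = 1275 annual layers.
1275 − 10 false = 1265 true annual layers after the dust horizon.
2003 − 1265 = 738 CE.

738 CE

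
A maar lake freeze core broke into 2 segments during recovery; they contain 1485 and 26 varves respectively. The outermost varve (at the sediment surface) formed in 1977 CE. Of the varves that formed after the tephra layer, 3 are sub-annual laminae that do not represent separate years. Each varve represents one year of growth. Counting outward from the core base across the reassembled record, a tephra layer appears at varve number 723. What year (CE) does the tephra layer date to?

Total varves = 1485 + 26 = 1511.
Between varve 723 and the sediment surface there are 1511 − 723 = 788 varves.
Excluding 3 false varves: 788 − 3 = 785.
1977 − 785 = 1192 CE.

1192 CE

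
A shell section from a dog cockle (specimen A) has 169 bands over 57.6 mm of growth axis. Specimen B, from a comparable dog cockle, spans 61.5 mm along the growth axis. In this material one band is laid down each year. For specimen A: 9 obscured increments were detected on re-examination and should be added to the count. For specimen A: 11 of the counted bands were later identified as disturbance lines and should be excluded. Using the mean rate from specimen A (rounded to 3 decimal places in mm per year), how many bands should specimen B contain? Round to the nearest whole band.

Specimen A: true band count = 169 − 11 + 9 = 167.
A: Mean rate = 57.6 mm / 167 years ≈ 0.345 mm/year.
For B, 61.5 / 0.345 = 178.26 years ≈ 178 bands.

178 bands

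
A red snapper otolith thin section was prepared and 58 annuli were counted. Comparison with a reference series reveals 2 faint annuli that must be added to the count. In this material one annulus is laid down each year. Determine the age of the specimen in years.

60 years

True annulus count = 58 + 2 = 60.
At one annulus per year, that is 60 years.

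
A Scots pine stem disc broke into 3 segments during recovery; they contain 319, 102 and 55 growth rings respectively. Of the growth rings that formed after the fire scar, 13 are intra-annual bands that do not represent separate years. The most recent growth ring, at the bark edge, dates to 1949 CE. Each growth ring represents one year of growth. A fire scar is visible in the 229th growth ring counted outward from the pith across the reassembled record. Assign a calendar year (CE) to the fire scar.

1715 CE

Total growth rings = 319 + 102 + 55 = 476.
476 − 229 = 247 growth rings lie beyond the fire scar toward the bark edge.
247 − 13 false = 234 true growth rings after the fire scar.
1949 − 234 = 1715 CE.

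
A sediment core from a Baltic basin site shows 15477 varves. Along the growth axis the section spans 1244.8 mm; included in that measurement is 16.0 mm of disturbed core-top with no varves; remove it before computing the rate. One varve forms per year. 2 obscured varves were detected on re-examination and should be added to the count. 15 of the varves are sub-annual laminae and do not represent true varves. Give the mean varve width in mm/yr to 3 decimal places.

After corrections the count is 15477 − 15 + 2 = 15464 varves.
Removing the 16.0 mm offcut leaves 1244.8 − 16.0 = 1228.8 mm.
Mean rate = 1228.8 mm / 15464 years ≈ 0.079 mm/yr.

0.079 mm/yr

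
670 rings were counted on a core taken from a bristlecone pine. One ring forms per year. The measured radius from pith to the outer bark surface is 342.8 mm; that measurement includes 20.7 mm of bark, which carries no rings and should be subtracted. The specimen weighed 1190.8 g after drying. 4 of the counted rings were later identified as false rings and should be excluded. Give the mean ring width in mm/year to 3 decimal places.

0.484 mm/year

After corrections the count is 670 − 4 = 666 rings.
Net length = 342.8 − 20.7 = 322.1 mm.
322.1 mm over 666 years gives 322.1 / 666 ≈ 0.484 mm/year.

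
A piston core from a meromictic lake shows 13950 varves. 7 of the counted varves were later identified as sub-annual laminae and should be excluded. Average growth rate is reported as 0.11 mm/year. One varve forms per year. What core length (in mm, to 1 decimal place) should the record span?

True varve count = 13950 − 7 = 13943.
Predicted length = 0.11 mm/year × 13943 years = 1533.7 mm.

1533.7 mm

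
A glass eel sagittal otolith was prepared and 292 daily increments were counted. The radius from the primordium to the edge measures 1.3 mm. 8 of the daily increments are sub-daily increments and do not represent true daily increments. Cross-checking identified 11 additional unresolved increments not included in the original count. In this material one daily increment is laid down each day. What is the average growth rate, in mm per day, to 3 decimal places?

Correcting the raw count gives 292 − 8 + 11 = 295 true daily increments.
1.3 mm over 295 days gives 1.3 / 295 ≈ 0.004 mm per day.

0.004 mm per day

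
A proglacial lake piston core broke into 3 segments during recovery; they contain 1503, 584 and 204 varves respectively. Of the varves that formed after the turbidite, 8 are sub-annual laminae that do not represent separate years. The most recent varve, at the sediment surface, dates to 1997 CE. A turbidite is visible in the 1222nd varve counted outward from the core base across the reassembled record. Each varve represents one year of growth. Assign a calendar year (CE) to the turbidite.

Total varves = 1503 + 584 + 204 = 2291.
2291 − 1222 = 1069 varves lie beyond the turbidite toward the sediment surface.
Excluding 8 false varves: 1069 − 8 = 1061.
1997 − 1061 = 936 CE.

936 CE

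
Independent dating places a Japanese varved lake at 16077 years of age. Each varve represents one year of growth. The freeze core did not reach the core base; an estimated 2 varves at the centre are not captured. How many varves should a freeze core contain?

Expected varves over 16077 years: 16077.
16077 − 2 missed = 16075 varves expected in the prepared section.

16075 varves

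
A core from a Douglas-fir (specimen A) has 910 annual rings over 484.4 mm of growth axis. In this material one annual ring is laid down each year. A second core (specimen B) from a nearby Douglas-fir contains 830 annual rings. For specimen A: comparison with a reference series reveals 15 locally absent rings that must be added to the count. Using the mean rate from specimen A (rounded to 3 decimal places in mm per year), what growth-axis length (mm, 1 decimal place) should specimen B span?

Specimen A: correcting the raw count gives 910 + 15 = 925 true annual rings.
A: 484.4 mm over 925 years gives 484.4 / 925 ≈ 0.524 mm/year.
B's length ≈ 0.524 × 830 = 434.9 mm.

434.9 mm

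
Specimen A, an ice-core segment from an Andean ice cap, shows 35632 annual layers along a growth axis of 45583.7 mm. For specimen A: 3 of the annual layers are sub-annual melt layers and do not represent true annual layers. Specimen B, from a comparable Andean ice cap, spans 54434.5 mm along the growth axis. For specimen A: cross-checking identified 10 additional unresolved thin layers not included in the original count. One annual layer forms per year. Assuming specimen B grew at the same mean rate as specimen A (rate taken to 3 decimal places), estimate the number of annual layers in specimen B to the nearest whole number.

42560 annual layers

Specimen A: adjusted count: 35632 − 3 + 10 = 35639 annual layers.
A: 45583.7 mm over 35639 years gives 45583.7 / 35639 ≈ 1.279 mm/yr.
Specimen B: 54434.5 mm / 1.279 mm per year = 42560.20 years ≈ 42560 annual layers.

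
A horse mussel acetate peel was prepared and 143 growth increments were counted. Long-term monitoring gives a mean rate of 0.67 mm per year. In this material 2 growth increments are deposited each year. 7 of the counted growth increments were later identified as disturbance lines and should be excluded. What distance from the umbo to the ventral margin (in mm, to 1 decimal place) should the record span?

After corrections the count is 143 − 7 = 136 growth increments.
Dividing by 2 growth increments per year: 136 / 2 = 68 years.
68 years at 0.67 mm/year gives 0.67 × 68 = 45.6 mm.

45.6 mm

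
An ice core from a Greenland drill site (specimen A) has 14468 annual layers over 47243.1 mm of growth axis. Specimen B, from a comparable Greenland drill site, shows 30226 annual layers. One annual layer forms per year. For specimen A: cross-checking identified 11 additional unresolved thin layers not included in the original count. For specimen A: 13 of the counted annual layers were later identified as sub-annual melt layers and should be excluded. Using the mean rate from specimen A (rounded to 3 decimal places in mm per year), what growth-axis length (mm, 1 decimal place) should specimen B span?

Specimen A: true annual layer count = 14468 − 13 + 11 = 14466.
A: 47243.1 mm over 14466 years gives 47243.1 / 14466 ≈ 3.266 mm/yr.
For B, 3.266 mm/year × 30226 years = 98718.1 mm.

98718.1 mm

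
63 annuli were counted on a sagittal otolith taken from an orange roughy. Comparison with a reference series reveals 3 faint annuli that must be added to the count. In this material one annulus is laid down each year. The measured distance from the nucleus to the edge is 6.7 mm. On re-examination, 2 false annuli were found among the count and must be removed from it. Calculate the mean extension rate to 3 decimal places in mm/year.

0.105 mm/year

After corrections the count is 63 − 2 + 3 = 64 annuli.
Mean rate = 6.7 mm / 64 years ≈ 0.105 mm/year.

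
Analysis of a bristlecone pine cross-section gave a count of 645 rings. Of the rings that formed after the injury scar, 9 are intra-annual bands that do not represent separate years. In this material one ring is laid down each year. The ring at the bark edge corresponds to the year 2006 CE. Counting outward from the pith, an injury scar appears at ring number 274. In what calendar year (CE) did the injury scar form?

1644 CE

The injury scar sits at ring 274 from the pith, so 645 − 274 = 371 rings formed after it.
Excluding 9 false rings: 371 − 9 = 362.
2006 − 362 = 1644 CE.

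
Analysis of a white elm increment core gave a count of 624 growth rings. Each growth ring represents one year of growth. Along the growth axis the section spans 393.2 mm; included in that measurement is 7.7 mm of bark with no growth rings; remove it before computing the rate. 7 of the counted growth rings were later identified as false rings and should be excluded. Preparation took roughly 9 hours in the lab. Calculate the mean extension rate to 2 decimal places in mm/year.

True growth ring count = 624 − 7 = 617.
Net length = 393.2 − 7.7 = 385.5 mm.
Extension rate ≈ 385.5 / 617 = 0.62 mm/year.

0.62 mm/year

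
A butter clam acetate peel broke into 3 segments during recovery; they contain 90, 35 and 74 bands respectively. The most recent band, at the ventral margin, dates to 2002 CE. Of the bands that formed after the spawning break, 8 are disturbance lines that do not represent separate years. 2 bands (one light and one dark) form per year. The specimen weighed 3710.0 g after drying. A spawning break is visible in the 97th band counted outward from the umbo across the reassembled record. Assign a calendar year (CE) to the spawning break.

Total bands = 90 + 35 + 74 = 199.
The spawning break sits at band 97 from the umbo, so 199 − 97 = 102 bands formed after it.
Removing the 8 false bands leaves 102 − 8 = 94 true bands beyond the spawning break.
With 2 bands per year, 94 / 2 = 47 years.
The band at the ventral margin is 2002 CE, so the spawning break dates to 2002 − 47 = 1955 CE.

1955 CE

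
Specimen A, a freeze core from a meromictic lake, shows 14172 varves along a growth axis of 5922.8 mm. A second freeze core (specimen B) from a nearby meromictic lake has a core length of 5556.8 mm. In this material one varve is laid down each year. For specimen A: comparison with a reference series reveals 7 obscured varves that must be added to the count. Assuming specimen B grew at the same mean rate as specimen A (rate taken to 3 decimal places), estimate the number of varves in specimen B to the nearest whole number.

Specimen A: adjusted count: 14172 + 7 = 14179 varves.
A: Extension rate ≈ 5922.8 / 14179 = 0.418 mm per year.
Specimen B: 5556.8 mm / 0.418 mm per year = 13293.78 years ≈ 13294 varves.

13294 varves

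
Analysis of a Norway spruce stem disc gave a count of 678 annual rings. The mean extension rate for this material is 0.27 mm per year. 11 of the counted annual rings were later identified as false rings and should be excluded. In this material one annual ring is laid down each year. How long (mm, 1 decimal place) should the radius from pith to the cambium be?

Correcting the raw count gives 678 − 11 = 667 true annual rings.
Length ≈ 0.27 × 667 = 180.1 mm.

180.1 mm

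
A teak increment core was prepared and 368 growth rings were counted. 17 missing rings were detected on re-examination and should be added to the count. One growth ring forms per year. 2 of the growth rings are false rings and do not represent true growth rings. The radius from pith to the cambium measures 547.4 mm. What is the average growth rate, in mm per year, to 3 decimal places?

1.429 mm per year

After corrections the count is 368 − 2 + 17 = 383 growth rings.
Mean rate = 547.4 mm / 383 years ≈ 1.429 mm per year.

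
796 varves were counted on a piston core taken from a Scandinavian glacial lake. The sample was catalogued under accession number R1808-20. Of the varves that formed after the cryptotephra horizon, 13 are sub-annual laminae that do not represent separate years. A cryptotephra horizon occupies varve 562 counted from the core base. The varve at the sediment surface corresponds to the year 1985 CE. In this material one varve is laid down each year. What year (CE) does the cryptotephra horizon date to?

1764 CE

Between varve 562 and the sediment surface there are 796 − 562 = 234 varves.
234 − 13 false = 221 true varves after the cryptotephra horizon.
The varve at the sediment surface is 1985 CE, so the cryptotephra horizon dates to 1985 − 221 = 1764 CE.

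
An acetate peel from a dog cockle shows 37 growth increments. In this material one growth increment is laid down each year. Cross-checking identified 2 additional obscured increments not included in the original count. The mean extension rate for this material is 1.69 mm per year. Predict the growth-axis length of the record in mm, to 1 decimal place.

Correcting the raw count gives 37 + 2 = 39 true growth increments.
39 years at 1.69 mm/year gives 1.69 × 39 = 65.9 mm.

65.9 mm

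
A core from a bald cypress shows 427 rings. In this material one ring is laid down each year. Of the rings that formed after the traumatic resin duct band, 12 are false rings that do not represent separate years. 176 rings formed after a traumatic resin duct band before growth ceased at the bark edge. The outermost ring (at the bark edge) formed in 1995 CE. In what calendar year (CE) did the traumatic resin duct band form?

1831 CE

176 rings formed after the traumatic resin duct band.
Excluding 12 false rings: 176 − 12 = 164.
The ring at the bark edge is 1995 CE, so the traumatic resin duct band dates to 1995 − 164 = 1831 CE.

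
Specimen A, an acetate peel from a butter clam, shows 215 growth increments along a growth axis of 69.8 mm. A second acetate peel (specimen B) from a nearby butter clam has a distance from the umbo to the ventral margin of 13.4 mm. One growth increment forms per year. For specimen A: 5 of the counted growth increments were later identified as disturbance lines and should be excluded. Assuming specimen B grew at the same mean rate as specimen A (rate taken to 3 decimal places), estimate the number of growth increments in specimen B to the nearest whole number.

40 growth increments

Specimen A: correcting the raw count gives 215 − 5 = 210 true growth increments.
A: Mean rate = 69.8 mm / 210 years ≈ 0.332 mm per year.
B spans 13.4 / 0.332 = 40.36 years ≈ 40 growth increments.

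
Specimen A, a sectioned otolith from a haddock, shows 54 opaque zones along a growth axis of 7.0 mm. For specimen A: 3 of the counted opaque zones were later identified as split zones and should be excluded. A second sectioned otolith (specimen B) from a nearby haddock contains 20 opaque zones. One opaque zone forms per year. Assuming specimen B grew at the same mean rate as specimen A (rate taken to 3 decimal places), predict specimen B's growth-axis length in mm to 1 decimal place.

2.7 mm

Specimen A: true opaque zone count = 54 − 3 = 51.
A: Extension rate ≈ 7.0 / 51 = 0.137 mm/yr.
B's length ≈ 0.137 × 20 = 2.7 mm.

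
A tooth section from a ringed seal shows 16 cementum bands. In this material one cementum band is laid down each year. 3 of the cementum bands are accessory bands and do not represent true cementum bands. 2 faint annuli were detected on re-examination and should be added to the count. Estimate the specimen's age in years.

15 yr

After corrections the count is 16 − 3 + 2 = 15 cementum bands.
With a one-to-one cementum band periodicity this is 15 years.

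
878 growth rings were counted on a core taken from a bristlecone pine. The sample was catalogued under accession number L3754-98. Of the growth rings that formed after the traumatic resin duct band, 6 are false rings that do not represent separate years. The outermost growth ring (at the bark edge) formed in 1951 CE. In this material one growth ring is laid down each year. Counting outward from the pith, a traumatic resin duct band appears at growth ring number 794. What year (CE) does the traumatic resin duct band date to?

1873 CE

878 − 794 = 84 growth rings lie beyond the traumatic resin duct band toward the bark edge.
Excluding 6 false growth rings: 84 − 6 = 78.
Counting back 78 years from 1951 CE places the traumatic resin duct band in 1951 − 78 = 1873 CE.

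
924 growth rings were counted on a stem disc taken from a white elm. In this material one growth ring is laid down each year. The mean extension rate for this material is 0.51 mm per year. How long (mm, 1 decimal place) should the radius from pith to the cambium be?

471.2 mm

924 years of growth are recorded.
924 years at 0.51 mm/year gives 0.51 × 924 = 471.2 mm.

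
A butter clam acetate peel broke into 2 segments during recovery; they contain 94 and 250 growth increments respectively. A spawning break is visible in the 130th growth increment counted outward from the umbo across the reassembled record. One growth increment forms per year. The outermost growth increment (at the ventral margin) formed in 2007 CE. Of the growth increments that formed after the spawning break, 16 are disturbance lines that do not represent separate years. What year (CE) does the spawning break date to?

Total growth increments = 94 + 250 = 344.
Between growth increment 130 and the ventral margin there are 344 − 130 = 214 growth increments.
214 − 16 false = 198 true growth increments after the spawning break.
2007 − 198 = 1809 CE.

1809 CE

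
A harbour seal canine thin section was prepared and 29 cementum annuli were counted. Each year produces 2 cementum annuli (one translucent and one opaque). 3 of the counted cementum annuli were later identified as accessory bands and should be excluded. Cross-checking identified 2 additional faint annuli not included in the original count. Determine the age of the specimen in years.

14 years

True cementum annulus count = 29 − 3 + 2 = 28.
28 cementum annuli at 2 per year is 28 / 2 = 14 years.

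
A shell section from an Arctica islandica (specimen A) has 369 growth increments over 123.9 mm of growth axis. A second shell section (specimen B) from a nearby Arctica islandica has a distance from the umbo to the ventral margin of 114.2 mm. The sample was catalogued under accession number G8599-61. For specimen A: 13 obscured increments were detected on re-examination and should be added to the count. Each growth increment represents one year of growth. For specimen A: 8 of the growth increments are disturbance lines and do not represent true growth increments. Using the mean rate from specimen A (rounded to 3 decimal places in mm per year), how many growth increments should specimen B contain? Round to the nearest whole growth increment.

345 growth increments

Specimen A: true growth increment count = 369 − 8 + 13 = 374.
A: Extension rate ≈ 123.9 / 374 = 0.331 mm per year.
B spans 114.2 / 0.331 = 345.02 years ≈ 345 growth increments.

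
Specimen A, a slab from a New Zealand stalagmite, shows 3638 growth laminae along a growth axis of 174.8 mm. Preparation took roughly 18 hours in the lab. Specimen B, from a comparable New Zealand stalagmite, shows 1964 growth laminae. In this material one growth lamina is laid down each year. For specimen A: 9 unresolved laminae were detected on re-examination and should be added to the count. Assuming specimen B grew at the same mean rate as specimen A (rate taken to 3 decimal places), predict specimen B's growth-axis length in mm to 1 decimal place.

Specimen A: after corrections the count is 3638 + 9 = 3647 growth laminae.
A: Extension rate ≈ 174.8 / 3647 = 0.048 mm/year.
B's length ≈ 0.048 × 1964 = 94.3 mm.

94.3 mm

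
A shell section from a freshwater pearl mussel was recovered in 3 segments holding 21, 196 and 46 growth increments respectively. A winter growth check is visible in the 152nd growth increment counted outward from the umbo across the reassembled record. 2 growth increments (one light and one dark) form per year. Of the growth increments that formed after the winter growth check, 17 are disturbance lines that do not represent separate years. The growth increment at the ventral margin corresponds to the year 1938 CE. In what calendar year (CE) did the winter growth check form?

Total growth increments = 21 + 196 + 46 = 263.
263 − 152 = 111 growth increments lie beyond the winter growth check toward the ventral margin.
Removing the 17 false growth increments leaves 111 − 17 = 94 true growth increments beyond the winter growth check.
Dividing by 2 growth increments per year: 94 / 2 = 47 years.
1938 − 47 = 1891 CE.

1891 CE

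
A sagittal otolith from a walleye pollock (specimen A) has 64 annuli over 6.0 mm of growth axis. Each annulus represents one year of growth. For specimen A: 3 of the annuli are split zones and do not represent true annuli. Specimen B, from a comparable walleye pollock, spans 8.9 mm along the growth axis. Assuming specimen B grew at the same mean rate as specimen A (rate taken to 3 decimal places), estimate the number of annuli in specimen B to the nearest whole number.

Specimen A: after corrections the count is 64 − 3 = 61 annuli.
A: Mean rate = 6.0 mm / 61 years ≈ 0.098 mm per year.
Specimen B: 8.9 mm / 0.098 mm per year = 90.82 years ≈ 91 annuli.

91 annuli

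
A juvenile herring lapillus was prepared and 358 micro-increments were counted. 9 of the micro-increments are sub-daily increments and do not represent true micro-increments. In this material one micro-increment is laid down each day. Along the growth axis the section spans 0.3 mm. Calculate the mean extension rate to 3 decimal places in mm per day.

0.001 mm per day

Adjusted count: 358 − 9 = 349 micro-increments.
Mean rate = 0.3 mm / 349 days ≈ 0.001 mm per day.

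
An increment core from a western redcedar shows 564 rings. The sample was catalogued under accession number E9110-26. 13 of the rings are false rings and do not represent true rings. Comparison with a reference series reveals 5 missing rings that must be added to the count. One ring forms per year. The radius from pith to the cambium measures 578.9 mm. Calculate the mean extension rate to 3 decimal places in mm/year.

1.041 mm/year

True ring count = 564 − 13 + 5 = 556.
Extension rate ≈ 578.9 / 556 = 1.041 mm/year.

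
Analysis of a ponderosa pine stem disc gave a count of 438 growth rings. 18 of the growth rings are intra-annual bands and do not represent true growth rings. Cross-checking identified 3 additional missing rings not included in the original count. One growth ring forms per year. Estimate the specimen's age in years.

423 yr

True growth ring count = 438 − 18 + 3 = 423.
At one growth ring per year, that is 423 years.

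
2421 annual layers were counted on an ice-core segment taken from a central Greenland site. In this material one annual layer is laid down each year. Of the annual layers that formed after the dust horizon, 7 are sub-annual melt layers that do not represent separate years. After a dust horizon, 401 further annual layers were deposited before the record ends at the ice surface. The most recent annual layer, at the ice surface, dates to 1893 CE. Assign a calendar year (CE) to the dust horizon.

401 annual layers post-date the dust horizon.
Excluding 7 false annual layers: 401 − 7 = 394.
1893 − 394 = 1499 CE.

1499 CE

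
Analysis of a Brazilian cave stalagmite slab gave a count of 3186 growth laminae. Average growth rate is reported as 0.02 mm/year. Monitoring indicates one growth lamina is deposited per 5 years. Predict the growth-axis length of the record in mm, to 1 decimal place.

318.6 mm

Multiplying by 5 years per growth lamina: 3186 × 5 = 15930 years.
15930 years at 0.02 mm/year gives 0.02 × 15930 = 318.6 mm.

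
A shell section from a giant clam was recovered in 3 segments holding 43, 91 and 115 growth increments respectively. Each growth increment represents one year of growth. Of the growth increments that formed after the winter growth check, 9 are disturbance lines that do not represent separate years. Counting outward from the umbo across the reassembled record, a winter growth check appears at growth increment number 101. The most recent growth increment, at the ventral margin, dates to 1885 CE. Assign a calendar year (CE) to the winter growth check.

1746 CE

Total growth increments = 43 + 91 + 115 = 249.
249 − 101 = 148 growth increments lie beyond the winter growth check toward the ventral margin.
148 − 9 false = 139 true growth increments after the winter growth check.
1885 − 139 = 1746 CE.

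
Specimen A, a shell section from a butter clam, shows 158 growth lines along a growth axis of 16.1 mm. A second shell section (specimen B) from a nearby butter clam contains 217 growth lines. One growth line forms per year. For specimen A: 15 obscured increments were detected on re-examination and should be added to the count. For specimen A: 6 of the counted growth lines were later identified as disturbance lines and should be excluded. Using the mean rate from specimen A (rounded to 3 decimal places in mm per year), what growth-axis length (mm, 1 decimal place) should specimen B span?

Specimen A: after corrections the count is 158 − 6 + 15 = 167 growth lines.
A: Mean rate = 16.1 mm / 167 years ≈ 0.096 mm/year.
B's length ≈ 0.096 × 217 = 20.8 mm.

20.8 mm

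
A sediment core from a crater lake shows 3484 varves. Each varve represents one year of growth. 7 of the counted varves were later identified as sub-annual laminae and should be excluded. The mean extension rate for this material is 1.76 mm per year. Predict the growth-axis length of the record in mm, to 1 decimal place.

6119.5 mm

After corrections the count is 3484 − 7 = 3477 varves.
3477 years at 1.76 mm/year gives 1.76 × 3477 = 6119.5 mm.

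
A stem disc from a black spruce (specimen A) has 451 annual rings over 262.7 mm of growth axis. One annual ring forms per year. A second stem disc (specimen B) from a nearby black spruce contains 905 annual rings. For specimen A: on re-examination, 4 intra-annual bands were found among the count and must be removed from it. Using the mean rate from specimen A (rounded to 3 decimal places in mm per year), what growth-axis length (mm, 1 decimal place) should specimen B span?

532.1 mm

Specimen A: after corrections the count is 451 − 4 = 447 annual rings.
A: 262.7 mm over 447 years gives 262.7 / 447 ≈ 0.588 mm/yr.
Length of B = 0.588 × 905 = 532.1 mm.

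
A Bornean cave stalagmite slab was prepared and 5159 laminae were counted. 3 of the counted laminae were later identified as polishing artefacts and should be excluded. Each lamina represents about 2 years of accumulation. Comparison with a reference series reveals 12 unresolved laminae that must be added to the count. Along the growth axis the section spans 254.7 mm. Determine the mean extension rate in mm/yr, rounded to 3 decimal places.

Adjusted count: 5159 − 3 + 12 = 5168 laminae.
5168 laminae at 2 years each span 5168 × 2 = 10336 years.
254.7 mm over 10336 years gives 254.7 / 10336 ≈ 0.025 mm/yr.

0.025 mm/yr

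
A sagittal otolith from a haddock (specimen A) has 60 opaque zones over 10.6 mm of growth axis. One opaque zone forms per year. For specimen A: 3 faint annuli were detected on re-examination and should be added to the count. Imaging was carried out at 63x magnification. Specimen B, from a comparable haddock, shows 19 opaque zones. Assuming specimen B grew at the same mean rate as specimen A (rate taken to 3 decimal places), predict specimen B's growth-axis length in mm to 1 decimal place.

3.2 mm

Specimen A: correcting the raw count gives 60 + 3 = 63 true opaque zones.
A: Extension rate ≈ 10.6 / 63 = 0.168 mm/year.
Length of B = 0.168 × 19 = 3.2 mm.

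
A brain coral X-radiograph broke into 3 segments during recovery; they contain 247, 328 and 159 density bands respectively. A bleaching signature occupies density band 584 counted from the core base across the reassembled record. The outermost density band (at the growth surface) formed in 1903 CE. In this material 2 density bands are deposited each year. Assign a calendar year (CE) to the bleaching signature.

Total density bands = 247 + 328 + 159 = 734.
734 − 584 = 150 density bands lie beyond the bleaching signature toward the growth surface.
150 density bands at 2 per year is 150 / 2 = 75 years.
Counting back 75 years from 1903 CE places the bleaching signature in 1903 − 75 = 1828 CE.

1828 CE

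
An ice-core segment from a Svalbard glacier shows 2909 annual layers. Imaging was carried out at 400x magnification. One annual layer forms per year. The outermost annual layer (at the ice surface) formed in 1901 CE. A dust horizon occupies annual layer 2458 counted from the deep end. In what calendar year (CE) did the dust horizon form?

The dust horizon sits at annual layer 2458 from the deep end, so 2909 − 2458 = 451 annual layers formed after it.
1901 − 451 = 1450 CE.

1450 CE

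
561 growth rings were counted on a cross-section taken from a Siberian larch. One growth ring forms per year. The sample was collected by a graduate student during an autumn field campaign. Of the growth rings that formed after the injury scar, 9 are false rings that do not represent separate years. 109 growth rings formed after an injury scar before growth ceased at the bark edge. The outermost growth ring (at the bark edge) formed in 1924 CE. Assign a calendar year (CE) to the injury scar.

109 growth rings formed after the injury scar.
Removing the 9 false growth rings leaves 109 − 9 = 100 true growth rings beyond the injury scar.
The growth ring at the bark edge is 1924 CE, so the injury scar dates to 1924 − 100 = 1824 CE.

1824 CE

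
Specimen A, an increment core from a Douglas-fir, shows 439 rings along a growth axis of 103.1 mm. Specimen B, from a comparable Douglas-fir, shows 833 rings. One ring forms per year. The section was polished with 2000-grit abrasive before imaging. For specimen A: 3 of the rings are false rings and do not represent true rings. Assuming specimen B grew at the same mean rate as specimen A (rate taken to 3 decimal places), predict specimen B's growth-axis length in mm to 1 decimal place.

Specimen A: after corrections the count is 439 − 3 = 436 rings.
A: 103.1 mm over 436 years gives 103.1 / 436 ≈ 0.236 mm/year.
B's length ≈ 0.236 × 833 = 196.6 mm.

196.6 mm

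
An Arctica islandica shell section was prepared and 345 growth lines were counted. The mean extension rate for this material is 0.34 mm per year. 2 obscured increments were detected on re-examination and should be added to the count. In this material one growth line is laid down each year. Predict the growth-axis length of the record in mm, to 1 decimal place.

118.0 mm

Correcting the raw count gives 345 + 2 = 347 true growth lines.
347 years at 0.34 mm/year gives 0.34 × 347 = 118.0 mm.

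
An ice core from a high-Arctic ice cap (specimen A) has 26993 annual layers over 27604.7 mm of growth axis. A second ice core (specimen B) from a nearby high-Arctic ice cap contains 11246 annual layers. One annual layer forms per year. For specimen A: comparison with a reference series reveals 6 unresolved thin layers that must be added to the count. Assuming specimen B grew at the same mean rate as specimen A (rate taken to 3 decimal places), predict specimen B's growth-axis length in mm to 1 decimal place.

11493.4 mm

Specimen A: correcting the raw count gives 26993 + 6 = 26999 true annual layers.
A: 27604.7 mm over 26999 years gives 27604.7 / 26999 ≈ 1.022 mm/yr.
For B, 1.022 mm/year × 11246 years = 11493.4 mm.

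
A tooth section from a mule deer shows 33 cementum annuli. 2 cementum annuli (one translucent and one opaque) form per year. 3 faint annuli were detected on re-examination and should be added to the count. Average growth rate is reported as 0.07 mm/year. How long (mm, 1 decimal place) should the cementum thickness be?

Adjusted count: 33 + 3 = 36 cementum annuli.
With 2 cementum annuli per year, 36 / 2 = 18 years.
Predicted length = 0.07 mm/year × 18 years = 1.3 mm.

1.3 mm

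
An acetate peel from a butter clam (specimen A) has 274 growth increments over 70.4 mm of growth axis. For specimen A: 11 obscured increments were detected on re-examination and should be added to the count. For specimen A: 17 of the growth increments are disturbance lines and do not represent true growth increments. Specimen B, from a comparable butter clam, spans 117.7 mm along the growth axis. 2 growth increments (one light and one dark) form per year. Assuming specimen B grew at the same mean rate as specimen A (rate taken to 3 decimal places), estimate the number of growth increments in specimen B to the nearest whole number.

448 growth increments

Specimen A: adjusted count: 274 − 17 + 11 = 268 growth increments.
Specimen A: 268 growth increments at 2 per year is 268 / 2 = 134 years.
A: Mean rate = 70.4 mm / 134 years ≈ 0.525 mm/year.
For B, 117.7 / 0.525 = 224.19 years; at 2 growth increments per year that is 224.19 × 2 ≈ 448 growth increments.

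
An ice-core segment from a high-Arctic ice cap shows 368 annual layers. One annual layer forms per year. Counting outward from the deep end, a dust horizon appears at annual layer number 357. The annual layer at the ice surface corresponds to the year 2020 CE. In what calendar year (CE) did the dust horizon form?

2009 CE

Between annual layer 357 and the ice surface there are 368 − 357 = 11 annual layers.
The annual layer at the ice surface is 2020 CE, so the dust horizon dates to 2020 − 11 = 2009 CE.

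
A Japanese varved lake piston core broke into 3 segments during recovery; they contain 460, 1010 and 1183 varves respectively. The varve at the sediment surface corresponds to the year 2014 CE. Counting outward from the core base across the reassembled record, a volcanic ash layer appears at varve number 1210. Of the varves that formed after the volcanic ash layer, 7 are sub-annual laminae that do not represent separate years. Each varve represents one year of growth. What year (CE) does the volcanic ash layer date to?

Total varves = 460 + 1010 + 1183 = 2653.
2653 − 1210 = 1443 varves lie beyond the volcanic ash layer toward the sediment surface.
Excluding 7 false varves: 1443 − 7 = 1436.
The varve at the sediment surface is 2014 CE, so the volcanic ash layer dates to 2014 − 1436 = 578 CE.

578 CE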